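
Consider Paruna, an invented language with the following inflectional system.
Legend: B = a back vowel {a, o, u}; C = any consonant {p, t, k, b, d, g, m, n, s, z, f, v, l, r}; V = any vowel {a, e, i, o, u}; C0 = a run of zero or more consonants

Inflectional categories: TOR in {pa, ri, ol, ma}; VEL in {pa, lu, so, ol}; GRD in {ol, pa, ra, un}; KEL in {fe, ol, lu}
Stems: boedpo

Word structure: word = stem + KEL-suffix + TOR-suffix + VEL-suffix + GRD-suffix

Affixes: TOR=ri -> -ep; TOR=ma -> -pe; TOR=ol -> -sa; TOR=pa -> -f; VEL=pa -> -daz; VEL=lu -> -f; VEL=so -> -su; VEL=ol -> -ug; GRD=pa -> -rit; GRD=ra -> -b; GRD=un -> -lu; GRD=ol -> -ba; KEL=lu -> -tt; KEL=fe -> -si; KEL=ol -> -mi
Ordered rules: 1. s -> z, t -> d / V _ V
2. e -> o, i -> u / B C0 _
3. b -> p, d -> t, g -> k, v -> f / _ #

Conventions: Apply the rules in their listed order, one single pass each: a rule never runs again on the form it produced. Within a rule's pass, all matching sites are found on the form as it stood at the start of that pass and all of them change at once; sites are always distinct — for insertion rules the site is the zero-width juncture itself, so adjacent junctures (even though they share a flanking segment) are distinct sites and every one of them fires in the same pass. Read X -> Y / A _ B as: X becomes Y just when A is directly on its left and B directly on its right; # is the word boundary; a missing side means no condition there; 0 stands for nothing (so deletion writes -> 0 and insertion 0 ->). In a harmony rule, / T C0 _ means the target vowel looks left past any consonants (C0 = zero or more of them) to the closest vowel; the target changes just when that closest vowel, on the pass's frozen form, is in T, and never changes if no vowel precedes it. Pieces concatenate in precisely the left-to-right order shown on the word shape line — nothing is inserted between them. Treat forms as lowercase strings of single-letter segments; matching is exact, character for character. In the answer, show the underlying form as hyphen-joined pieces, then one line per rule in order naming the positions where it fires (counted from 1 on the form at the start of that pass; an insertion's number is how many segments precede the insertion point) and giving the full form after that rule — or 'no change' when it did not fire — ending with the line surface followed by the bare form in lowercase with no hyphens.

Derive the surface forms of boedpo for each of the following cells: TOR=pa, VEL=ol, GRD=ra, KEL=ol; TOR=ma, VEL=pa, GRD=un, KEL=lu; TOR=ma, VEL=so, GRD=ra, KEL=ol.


cell TOR=pa, VEL=ol, GRD=ra, KEL=ol:
underlying: boedpo-mi-f-ug-b
1. s -> z, t -> d / V _ V: no change
2. e -> o, i -> u / B C0 _: fires at position(s) 3, 8: boodpomufugb
3. b -> p, d -> t, g -> k, v -> f / _ #: fires at position(s) 12: boodpomufugp
surface: boodpomufugp

cell TOR=ma, VEL=pa, GRD=un, KEL=lu:
underlying: boedpo-tt-pe-daz-lu
1. s -> z, t -> d / V _ V: no change
2. e -> o, i -> u / B C0 _: fires at position(s) 3, 10: boodpottpodazlu
3. b -> p, d -> t, g -> k, v -> f / _ #: no change
surface: boodpottpodazlu

cell TOR=ma, VEL=so, GRD=ra, KEL=ol:
underlying: boedpo-mi-pe-su-b
1. s -> z, t -> d / V _ V: fires at position(s) 11: boedpomipezub
2. e -> o, i -> u / B C0 _: fires at position(s) 3, 8: boodpomupezub
3. b -> p, d -> t, g -> k, v -> f / _ #: fires at position(s) 13: boodpomupezup
surface: boodpomupezup


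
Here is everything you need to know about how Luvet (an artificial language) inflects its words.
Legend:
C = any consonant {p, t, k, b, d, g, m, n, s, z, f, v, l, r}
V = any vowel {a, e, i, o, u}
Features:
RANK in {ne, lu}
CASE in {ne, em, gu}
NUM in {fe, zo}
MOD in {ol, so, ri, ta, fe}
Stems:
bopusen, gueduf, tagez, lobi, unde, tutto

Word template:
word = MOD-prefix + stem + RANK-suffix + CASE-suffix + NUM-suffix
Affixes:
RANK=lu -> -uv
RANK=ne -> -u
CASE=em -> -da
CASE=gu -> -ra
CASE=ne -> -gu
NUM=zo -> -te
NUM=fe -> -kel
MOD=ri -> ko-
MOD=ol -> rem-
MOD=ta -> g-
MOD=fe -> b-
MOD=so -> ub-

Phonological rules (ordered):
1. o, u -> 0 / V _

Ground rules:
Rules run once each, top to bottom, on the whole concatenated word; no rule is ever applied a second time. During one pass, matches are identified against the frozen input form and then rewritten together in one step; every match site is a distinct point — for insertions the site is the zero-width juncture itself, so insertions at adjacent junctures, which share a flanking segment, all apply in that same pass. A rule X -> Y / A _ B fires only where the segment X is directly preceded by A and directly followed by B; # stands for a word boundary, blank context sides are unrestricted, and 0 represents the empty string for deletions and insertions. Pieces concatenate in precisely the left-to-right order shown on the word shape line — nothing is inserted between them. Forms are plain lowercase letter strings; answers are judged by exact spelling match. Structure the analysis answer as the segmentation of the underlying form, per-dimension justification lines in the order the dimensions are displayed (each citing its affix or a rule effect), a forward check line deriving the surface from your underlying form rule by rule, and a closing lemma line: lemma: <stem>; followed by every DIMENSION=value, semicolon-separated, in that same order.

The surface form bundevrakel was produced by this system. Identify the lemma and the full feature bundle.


underlying: b-unde-uv-ra-kel
RANK=lu - signalled by the affix -uv
CASE=gu - signalled by the affix -ra
NUM=fe - signalled by the affix -kel
MOD=fe - signalled by the affix b-
check: bundeuvrakel -> bundevrakel
lemma: unde; RANK=lu; CASE=gu; NUM=fe; MOD=fe


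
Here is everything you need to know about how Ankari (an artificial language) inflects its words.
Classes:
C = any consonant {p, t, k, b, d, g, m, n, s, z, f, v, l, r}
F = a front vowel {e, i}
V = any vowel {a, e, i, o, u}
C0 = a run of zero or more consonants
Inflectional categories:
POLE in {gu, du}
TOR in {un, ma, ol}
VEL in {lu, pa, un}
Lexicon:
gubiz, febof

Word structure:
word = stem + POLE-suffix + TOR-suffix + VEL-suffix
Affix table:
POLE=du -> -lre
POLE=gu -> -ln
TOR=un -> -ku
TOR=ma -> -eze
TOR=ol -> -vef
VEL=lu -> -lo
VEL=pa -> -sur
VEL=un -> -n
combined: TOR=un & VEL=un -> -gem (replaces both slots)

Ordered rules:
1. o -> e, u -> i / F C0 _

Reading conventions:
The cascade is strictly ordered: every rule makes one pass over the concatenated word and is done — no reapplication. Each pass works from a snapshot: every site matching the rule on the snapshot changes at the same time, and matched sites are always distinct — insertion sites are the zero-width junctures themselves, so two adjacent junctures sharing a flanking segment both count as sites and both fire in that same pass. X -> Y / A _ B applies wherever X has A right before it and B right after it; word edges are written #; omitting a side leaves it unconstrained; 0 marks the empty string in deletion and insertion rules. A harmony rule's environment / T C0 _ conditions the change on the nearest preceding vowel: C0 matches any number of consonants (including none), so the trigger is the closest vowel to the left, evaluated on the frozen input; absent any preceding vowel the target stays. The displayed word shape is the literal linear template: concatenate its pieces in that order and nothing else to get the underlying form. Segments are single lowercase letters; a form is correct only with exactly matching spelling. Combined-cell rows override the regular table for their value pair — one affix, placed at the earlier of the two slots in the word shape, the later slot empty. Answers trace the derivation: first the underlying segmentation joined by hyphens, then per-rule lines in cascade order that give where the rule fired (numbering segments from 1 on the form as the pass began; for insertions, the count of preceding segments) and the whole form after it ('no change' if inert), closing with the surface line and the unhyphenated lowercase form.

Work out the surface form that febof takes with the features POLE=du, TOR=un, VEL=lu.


underlying: febof-lre-ku-lo
1. o -> e, u -> i / F C0 _: fires at position(s) 4, 10: febeflrekilo
surface: febeflrekilo


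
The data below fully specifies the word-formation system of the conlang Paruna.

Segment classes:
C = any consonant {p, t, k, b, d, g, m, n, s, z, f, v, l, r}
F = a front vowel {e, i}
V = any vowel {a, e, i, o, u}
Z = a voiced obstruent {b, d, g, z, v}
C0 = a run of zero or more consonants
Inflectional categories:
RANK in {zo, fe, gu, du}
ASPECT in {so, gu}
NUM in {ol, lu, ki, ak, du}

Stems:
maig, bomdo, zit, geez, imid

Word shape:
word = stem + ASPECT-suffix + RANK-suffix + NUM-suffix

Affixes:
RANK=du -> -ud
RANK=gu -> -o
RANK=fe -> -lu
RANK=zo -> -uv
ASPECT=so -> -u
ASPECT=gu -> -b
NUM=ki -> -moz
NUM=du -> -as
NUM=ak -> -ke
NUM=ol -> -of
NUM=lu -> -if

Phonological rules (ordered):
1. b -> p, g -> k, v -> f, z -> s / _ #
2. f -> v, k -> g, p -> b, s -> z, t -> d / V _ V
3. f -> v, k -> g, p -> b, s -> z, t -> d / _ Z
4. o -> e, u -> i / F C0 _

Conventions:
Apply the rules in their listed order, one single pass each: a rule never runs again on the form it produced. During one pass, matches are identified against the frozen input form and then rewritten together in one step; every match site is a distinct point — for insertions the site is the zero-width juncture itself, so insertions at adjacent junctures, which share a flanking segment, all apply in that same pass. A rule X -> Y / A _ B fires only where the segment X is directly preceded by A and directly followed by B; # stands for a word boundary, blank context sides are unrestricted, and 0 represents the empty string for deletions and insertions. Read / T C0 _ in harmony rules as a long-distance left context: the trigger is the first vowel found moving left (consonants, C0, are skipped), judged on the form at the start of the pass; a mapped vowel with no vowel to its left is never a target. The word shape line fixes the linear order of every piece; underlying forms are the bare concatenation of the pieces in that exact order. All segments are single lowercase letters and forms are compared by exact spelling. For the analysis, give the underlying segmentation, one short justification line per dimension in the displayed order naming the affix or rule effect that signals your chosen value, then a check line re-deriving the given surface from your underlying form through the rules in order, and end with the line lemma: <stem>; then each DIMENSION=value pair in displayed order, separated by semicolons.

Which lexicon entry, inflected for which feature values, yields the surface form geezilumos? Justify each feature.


underlying: geez-u-lu-moz
RANK=fe - signalled by the affix -lu
ASPECT=so - signalled by the affix -u
NUM=ki - signalled by the affix -moz
check: geezulumoz -> geezulumos -> geezulumos -> geezulumos -> geezilumos
lemma: geez; RANK=fe; ASPECT=so; NUM=ki


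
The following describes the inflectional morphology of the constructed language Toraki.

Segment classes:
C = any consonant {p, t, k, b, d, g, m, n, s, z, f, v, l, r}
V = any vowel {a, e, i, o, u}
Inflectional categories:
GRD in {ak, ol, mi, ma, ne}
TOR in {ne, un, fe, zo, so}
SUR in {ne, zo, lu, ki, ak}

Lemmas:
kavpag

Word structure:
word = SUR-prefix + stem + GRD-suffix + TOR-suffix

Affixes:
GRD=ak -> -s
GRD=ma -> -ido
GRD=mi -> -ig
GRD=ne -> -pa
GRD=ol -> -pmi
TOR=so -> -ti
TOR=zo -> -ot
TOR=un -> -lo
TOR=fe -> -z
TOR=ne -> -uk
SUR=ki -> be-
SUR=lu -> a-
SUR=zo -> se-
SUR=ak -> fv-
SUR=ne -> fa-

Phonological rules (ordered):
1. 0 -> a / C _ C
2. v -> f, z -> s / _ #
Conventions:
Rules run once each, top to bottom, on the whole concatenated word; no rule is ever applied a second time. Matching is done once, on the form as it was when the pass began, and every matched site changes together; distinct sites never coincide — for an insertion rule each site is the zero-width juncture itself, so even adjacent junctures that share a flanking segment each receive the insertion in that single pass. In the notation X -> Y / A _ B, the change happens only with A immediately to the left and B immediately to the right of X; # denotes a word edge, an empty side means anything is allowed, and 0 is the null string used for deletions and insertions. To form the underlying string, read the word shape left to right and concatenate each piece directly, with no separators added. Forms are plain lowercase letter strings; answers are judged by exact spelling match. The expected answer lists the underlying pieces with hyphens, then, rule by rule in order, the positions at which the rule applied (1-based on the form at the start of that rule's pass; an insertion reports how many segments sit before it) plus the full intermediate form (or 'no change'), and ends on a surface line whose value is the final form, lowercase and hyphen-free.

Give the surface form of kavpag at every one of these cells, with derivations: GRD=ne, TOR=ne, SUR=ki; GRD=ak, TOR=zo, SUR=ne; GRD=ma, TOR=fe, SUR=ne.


cell GRD=ne, TOR=ne, SUR=ki:
underlying: be-kavpag-pa-uk
1. 0 -> a / C _ C: inserts after position(s) 5, 8: bekavapagapauk
2. v -> f, z -> s / _ #: no change
surface: bekavapagapauk

cell GRD=ak, TOR=zo, SUR=ne:
underlying: fa-kavpag-s-ot
1. 0 -> a / C _ C: inserts after position(s) 5, 8: fakavapagasot
2. v -> f, z -> s / _ #: no change
surface: fakavapagasot

cell GRD=ma, TOR=fe, SUR=ne:
underlying: fa-kavpag-ido-z
1. 0 -> a / C _ C: inserts after position(s) 5: fakavapagidoz
2. v -> f, z -> s / _ #: fires at position(s) 13: fakavapagidos
surface: fakavapagidos


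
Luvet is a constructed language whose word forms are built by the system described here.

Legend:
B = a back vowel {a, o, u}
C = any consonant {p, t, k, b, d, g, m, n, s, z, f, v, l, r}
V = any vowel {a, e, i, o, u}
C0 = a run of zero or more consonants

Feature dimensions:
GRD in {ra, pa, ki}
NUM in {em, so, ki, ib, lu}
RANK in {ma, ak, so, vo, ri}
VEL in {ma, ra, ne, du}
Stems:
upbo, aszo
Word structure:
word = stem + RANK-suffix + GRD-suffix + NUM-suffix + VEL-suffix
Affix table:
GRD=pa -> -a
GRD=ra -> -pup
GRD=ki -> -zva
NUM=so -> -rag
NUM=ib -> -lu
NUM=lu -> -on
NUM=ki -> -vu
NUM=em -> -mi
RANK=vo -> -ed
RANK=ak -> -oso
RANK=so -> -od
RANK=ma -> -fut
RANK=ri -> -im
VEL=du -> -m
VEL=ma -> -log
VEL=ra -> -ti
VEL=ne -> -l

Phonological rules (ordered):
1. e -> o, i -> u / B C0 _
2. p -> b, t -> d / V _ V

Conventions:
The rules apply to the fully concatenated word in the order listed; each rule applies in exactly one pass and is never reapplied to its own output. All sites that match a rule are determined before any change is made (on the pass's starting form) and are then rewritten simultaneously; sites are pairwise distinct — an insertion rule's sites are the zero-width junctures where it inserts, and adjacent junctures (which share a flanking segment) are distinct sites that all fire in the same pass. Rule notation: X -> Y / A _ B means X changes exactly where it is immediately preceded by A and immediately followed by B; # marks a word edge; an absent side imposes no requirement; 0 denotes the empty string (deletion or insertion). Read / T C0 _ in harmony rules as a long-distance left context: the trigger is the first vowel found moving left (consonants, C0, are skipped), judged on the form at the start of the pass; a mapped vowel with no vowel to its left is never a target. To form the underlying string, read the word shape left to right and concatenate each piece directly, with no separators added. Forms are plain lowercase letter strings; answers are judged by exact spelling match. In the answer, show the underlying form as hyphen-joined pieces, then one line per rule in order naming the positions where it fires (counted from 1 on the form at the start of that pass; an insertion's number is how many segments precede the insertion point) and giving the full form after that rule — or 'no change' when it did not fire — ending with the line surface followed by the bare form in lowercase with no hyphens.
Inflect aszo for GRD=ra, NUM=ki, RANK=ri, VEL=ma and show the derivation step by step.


underlying: aszo-im-pup-vu-log
1. e -> o, i -> u / B C0 _: fires at position(s) 5: aszoumpupvulog
2. p -> b, t -> d / V _ V: no change
surface: aszoumpupvulog


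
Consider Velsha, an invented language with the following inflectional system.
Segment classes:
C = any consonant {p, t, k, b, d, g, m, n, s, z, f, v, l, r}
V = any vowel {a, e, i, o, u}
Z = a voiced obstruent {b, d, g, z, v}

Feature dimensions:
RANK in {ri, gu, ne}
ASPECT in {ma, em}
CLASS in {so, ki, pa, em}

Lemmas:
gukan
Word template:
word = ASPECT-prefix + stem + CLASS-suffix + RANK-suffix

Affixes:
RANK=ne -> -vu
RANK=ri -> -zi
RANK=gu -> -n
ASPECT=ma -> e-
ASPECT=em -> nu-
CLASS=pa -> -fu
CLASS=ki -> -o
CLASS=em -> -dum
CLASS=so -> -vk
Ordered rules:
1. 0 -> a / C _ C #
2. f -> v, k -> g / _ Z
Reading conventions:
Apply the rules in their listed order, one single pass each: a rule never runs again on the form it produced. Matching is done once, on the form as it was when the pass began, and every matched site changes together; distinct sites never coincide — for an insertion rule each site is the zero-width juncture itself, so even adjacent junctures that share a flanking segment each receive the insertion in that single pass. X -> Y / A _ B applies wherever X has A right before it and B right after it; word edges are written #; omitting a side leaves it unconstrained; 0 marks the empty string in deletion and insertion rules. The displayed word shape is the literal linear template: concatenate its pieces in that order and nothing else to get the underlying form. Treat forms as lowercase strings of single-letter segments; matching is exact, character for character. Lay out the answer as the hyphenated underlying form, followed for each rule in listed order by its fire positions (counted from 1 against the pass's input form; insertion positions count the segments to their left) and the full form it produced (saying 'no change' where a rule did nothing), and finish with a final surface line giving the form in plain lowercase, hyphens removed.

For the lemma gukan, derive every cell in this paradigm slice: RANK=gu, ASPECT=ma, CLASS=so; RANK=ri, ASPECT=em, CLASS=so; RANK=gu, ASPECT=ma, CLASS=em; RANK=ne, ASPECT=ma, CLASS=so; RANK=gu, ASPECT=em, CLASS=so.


cell RANK=gu, ASPECT=ma, CLASS=so:
underlying: e-gukan-vk-n
1. 0 -> a / C _ C #: inserts after position(s) 8: egukanvkan
2. f -> v, k -> g / _ Z: no change
surface: egukanvkan

cell RANK=ri, ASPECT=em, CLASS=so:
underlying: nu-gukan-vk-zi
1. 0 -> a / C _ C #: no change
2. f -> v, k -> g / _ Z: fires at position(s) 9: nugukanvgzi
surface: nugukanvgzi

cell RANK=gu, ASPECT=ma, CLASS=em:
underlying: e-gukan-dum-n
1. 0 -> a / C _ C #: inserts after position(s) 9: egukanduman
2. f -> v, k -> g / _ Z: no change
surface: egukanduman

cell RANK=ne, ASPECT=ma, CLASS=so:
underlying: e-gukan-vk-vu
1. 0 -> a / C _ C #: no change
2. f -> v, k -> g / _ Z: fires at position(s) 8: egukanvgvu
surface: egukanvgvu

cell RANK=gu, ASPECT=em, CLASS=so:
underlying: nu-gukan-vk-n
1. 0 -> a / C _ C #: inserts after position(s) 9: nugukanvkan
2. f -> v, k -> g / _ Z: no change
surface: nugukanvkan


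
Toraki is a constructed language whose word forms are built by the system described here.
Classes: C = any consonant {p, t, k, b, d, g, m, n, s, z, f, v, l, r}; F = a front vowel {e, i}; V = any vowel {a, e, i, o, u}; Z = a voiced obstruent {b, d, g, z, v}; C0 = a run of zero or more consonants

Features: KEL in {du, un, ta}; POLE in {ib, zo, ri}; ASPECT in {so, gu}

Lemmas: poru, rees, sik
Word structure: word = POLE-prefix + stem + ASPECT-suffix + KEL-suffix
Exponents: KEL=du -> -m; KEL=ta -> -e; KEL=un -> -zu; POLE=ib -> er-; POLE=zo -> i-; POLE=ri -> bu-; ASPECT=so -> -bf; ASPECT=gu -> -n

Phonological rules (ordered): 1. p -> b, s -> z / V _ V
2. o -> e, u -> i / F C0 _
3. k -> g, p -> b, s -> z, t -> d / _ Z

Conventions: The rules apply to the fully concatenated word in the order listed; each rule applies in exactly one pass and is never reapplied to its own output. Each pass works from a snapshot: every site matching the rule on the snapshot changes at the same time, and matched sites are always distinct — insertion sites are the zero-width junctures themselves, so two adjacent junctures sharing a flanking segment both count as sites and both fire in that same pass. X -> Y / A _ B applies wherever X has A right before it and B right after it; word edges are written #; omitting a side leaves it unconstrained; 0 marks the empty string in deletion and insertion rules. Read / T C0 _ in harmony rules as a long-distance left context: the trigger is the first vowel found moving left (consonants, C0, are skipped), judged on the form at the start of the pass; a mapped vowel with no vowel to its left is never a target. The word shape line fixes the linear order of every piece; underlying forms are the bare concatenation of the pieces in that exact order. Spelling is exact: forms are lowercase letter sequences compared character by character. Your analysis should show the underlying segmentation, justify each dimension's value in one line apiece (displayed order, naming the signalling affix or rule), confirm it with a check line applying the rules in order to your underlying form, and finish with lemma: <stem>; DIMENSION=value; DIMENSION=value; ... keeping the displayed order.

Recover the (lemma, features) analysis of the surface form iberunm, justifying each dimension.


underlying: i-poru-n-m
KEL=du - signalled by the affix -m
POLE=zo - signalled by the affix i-
ASPECT=gu - signalled by the affix -n
check: iporunm -> iborunm -> iberunm -> iberunm
lemma: poru; KEL=du; POLE=zo; ASPECT=gu


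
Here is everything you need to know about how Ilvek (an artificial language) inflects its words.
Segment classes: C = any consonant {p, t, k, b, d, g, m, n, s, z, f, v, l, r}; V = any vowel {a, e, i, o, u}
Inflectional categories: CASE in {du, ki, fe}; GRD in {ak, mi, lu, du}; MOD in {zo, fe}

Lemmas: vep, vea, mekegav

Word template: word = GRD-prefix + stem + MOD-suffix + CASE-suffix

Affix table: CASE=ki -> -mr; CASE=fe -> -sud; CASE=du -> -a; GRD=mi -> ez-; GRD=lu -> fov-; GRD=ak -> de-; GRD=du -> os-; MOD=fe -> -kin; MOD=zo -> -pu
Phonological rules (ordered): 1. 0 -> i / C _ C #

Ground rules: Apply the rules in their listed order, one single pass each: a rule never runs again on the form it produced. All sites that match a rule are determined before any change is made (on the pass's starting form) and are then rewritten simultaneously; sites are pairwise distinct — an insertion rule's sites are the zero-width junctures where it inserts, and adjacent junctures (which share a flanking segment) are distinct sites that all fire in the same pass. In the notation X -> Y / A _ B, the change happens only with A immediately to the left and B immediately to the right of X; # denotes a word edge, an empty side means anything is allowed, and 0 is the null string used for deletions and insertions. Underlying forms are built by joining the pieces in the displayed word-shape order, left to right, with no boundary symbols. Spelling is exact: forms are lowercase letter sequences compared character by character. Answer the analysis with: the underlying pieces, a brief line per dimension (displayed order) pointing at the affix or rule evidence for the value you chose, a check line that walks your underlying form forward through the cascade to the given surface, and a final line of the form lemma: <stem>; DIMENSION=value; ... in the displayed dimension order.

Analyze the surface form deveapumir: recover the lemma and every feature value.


underlying: de-vea-pu-mr
CASE=ki - signalled by the affix -mr
GRD=ak - signalled by the affix de-
MOD=zo - signalled by the affix -pu
check: deveapumr -> deveapumir
lemma: vea; CASE=ki; GRD=ak; MOD=zo


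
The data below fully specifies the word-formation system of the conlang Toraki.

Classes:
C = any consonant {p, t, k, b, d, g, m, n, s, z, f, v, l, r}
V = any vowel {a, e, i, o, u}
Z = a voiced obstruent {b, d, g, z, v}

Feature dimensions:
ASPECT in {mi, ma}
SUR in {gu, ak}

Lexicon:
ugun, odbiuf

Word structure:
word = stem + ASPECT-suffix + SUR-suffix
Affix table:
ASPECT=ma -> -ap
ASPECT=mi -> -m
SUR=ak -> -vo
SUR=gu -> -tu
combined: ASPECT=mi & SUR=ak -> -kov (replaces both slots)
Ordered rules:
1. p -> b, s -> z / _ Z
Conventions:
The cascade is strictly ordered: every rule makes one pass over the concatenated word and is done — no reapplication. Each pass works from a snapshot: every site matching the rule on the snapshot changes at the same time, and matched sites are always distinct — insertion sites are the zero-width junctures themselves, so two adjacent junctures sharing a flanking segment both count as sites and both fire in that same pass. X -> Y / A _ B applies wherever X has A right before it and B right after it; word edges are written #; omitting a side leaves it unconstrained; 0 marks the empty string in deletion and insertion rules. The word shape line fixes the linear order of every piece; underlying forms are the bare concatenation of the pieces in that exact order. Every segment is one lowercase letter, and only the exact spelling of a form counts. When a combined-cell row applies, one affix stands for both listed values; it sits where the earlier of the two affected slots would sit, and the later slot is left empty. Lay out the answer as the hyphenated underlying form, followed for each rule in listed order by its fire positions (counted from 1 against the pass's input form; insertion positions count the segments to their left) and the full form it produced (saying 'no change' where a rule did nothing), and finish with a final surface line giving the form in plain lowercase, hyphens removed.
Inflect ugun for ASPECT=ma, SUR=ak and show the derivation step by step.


underlying: ugun-ap-vo
1. p -> b, s -> z / _ Z: fires at position(s) 6: ugunabvo
surface: ugunabvo


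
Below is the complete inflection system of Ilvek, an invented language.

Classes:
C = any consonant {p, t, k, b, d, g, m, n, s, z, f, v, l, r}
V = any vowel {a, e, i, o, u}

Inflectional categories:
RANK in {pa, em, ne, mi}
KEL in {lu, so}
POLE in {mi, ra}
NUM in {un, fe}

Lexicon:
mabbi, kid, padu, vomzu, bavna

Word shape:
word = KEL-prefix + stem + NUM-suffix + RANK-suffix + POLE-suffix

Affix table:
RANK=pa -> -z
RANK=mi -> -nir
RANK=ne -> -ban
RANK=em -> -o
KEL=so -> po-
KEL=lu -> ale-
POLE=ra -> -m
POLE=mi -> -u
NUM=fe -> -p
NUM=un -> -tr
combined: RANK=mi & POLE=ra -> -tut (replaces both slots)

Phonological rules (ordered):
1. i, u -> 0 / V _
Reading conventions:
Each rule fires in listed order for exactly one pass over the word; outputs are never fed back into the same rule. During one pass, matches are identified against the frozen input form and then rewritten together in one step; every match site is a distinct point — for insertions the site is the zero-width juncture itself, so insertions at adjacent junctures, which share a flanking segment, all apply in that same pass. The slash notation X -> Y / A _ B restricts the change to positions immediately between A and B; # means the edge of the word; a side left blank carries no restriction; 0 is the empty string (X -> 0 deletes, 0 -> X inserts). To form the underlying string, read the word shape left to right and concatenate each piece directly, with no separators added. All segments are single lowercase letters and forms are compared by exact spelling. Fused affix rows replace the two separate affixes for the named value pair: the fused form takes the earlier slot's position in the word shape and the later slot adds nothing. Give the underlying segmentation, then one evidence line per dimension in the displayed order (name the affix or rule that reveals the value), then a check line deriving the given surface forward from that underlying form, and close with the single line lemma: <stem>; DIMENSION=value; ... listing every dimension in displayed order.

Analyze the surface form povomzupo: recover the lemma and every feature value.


underlying: po-vomzu-p-o-u
RANK=em - signalled by the affix -o
KEL=so - signalled by the affix po-
POLE=mi - signalled by the affix -u
NUM=fe - signalled by the affix -p
check: povomzupou -> povomzupo
lemma: vomzu; RANK=em; KEL=so; POLE=mi; NUM=fe


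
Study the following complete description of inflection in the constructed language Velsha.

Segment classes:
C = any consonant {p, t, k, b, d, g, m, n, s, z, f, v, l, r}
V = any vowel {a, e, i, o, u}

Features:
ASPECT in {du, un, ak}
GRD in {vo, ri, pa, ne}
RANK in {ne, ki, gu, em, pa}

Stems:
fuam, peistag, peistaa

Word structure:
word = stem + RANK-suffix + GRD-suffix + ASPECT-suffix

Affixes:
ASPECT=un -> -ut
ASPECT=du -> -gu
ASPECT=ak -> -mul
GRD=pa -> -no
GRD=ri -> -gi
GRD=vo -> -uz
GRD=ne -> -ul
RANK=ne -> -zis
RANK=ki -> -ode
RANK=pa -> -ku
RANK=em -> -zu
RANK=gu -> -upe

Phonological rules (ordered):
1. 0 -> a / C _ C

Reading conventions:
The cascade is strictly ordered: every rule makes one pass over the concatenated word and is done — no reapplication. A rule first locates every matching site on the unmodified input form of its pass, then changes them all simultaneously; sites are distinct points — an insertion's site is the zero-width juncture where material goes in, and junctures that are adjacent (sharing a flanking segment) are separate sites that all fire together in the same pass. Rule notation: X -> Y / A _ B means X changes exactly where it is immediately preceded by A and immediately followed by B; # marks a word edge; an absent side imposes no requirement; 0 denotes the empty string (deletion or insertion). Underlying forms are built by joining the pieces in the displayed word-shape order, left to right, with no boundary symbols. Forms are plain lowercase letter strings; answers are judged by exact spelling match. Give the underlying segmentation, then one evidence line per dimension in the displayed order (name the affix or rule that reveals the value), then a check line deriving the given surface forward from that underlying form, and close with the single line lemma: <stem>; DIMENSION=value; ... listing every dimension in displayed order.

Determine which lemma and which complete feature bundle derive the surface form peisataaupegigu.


underlying: peistaa-upe-gi-gu
ASPECT=du - signalled by the affix -gu
GRD=ri - signalled by the affix -gi
RANK=gu - signalled by the affix -upe
check: peistaaupegigu -> peisataaupegigu
lemma: peistaa; ASPECT=du; GRD=ri; RANK=gu


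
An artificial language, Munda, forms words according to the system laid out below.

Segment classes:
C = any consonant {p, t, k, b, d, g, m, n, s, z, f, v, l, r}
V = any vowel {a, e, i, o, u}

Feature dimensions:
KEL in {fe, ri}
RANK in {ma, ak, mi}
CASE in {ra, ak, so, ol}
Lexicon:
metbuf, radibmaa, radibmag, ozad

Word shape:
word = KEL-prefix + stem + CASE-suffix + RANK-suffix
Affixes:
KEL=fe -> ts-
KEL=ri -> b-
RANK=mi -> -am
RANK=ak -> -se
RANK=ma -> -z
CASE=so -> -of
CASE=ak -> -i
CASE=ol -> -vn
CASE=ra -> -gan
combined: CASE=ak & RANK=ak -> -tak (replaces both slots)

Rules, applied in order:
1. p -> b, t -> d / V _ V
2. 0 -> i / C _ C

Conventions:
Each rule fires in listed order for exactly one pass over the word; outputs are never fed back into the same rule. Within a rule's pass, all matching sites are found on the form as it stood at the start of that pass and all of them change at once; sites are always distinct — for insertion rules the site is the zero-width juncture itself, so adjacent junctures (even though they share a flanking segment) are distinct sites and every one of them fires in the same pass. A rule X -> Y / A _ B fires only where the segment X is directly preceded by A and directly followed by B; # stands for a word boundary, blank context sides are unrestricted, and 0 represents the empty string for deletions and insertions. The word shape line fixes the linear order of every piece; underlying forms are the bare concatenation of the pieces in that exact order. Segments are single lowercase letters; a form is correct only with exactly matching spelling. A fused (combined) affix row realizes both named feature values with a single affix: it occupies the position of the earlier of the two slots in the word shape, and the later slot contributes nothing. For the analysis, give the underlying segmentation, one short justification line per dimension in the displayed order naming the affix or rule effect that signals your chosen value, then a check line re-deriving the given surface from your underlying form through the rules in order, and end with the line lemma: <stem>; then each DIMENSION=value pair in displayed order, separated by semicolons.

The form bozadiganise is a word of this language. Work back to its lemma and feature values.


underlying: b-ozad-gan-se
KEL=ri - signalled by the affix b-
RANK=ak - signalled by the affix -se
CASE=ra - signalled by the affix -gan
check: bozadganse -> bozadganse -> bozadiganise
lemma: ozad; KEL=ri; RANK=ak; CASE=ra


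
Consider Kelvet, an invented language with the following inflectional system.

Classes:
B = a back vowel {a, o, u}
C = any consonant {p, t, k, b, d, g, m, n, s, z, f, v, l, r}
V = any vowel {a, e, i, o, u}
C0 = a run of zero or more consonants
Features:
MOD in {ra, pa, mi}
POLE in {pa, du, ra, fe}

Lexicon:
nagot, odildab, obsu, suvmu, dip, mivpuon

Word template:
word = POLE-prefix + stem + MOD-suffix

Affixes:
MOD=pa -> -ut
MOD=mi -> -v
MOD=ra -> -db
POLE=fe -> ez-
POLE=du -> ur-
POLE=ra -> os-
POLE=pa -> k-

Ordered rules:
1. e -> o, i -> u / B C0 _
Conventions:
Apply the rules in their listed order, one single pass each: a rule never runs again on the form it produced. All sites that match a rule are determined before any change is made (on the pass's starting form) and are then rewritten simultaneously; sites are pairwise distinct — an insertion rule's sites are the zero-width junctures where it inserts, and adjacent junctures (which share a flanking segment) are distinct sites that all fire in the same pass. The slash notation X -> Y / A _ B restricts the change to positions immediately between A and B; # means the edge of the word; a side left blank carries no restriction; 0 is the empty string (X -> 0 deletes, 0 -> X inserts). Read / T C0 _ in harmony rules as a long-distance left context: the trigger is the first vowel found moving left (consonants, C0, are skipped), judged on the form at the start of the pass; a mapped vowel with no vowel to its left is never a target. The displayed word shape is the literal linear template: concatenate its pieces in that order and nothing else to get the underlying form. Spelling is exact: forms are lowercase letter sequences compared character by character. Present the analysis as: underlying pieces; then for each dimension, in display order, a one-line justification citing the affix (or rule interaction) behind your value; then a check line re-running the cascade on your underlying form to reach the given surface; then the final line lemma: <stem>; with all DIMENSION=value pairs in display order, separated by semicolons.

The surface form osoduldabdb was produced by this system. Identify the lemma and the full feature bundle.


underlying: os-odildab-db
MOD=ra - signalled by the affix -db
POLE=ra - signalled by the affix os-
check: osodildabdb -> osoduldabdb
lemma: odildab; MOD=ra; POLE=ra


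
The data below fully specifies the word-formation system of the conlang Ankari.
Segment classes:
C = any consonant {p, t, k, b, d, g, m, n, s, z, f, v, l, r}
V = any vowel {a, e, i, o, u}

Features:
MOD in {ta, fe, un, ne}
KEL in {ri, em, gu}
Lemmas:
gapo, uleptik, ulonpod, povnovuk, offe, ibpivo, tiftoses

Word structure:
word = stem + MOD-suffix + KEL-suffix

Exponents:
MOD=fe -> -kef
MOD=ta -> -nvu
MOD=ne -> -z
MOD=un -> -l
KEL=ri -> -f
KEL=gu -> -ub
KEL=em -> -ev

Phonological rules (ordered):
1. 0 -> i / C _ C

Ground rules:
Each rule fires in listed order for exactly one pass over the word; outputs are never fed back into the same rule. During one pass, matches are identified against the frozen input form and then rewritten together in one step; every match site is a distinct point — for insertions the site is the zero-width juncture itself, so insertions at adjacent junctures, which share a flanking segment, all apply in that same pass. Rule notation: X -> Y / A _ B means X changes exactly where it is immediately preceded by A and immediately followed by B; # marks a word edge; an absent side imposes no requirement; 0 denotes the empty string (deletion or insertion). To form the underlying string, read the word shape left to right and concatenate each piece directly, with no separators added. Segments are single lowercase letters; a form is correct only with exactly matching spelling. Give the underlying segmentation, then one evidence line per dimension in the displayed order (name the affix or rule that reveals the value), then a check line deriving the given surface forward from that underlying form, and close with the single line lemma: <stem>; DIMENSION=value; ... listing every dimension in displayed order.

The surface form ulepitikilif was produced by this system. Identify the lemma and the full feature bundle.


underlying: uleptik-l-f
MOD=un - signalled by the affix -l
KEL=ri - signalled by the affix -f
check: uleptiklf -> ulepitikilif
lemma: uleptik; MOD=un; KEL=ri


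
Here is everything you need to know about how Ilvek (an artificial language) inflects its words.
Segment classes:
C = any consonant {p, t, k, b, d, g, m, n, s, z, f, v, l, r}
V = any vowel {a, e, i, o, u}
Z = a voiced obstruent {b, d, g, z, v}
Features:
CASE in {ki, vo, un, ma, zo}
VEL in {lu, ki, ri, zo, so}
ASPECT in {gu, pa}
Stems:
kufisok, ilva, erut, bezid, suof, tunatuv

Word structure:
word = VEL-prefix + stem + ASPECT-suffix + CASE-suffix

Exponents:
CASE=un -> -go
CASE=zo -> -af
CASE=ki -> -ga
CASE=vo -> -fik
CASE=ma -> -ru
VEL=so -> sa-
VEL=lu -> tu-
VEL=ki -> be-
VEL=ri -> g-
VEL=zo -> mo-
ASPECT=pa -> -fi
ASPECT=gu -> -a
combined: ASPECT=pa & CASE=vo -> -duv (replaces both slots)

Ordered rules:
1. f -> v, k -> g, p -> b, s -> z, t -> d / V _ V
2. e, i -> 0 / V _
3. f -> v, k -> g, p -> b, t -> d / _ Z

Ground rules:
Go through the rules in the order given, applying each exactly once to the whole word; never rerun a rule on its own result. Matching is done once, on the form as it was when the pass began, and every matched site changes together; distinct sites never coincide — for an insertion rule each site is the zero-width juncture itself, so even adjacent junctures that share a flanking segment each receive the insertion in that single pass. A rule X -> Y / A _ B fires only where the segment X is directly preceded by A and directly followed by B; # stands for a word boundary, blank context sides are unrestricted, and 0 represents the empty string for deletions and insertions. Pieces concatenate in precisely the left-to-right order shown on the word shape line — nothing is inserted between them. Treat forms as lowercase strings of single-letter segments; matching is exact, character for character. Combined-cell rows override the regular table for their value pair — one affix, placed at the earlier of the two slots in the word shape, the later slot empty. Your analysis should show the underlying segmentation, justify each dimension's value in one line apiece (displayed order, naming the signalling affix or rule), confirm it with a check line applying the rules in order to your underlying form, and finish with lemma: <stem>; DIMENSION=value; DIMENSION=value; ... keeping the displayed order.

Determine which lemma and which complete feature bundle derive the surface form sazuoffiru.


underlying: sa-suof-fi-ru
CASE=ma - signalled by the affix -ru
VEL=so - signalled by the affix sa-
ASPECT=pa - signalled by the affix -fi
check: sasuoffiru -> sazuoffiru -> sazuoffiru -> sazuoffiru
lemma: suof; CASE=ma; VEL=so; ASPECT=pa


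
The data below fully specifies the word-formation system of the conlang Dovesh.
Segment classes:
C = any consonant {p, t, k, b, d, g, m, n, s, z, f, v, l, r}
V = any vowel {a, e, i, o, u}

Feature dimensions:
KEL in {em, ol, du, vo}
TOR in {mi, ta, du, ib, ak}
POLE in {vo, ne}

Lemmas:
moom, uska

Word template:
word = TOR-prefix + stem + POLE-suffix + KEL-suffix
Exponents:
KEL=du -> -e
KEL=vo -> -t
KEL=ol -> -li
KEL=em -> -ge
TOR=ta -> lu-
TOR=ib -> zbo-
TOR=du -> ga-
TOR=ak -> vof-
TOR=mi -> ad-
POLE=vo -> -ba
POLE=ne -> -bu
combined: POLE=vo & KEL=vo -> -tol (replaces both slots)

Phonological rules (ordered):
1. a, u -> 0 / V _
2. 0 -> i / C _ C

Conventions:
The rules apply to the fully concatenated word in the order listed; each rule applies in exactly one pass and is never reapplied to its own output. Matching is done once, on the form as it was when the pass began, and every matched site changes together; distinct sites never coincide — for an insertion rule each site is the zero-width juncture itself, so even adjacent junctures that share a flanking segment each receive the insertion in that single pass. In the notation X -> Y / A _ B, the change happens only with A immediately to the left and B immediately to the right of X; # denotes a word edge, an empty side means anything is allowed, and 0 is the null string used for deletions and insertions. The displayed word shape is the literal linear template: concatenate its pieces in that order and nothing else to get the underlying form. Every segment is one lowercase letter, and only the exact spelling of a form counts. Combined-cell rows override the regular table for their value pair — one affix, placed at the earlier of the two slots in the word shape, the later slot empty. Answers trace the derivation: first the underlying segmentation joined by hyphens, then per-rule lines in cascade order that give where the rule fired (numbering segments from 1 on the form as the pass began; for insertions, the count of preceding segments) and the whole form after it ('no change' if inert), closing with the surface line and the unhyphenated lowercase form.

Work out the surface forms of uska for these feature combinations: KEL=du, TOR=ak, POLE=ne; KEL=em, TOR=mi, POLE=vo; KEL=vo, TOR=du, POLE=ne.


cell KEL=du, TOR=ak, POLE=ne:
underlying: vof-uska-bu-e
1. a, u -> 0 / V _: no change
2. 0 -> i / C _ C: inserts after position(s) 5: vofusikabue
surface: vofusikabue

cell KEL=em, TOR=mi, POLE=vo:
underlying: ad-uska-ba-ge
1. a, u -> 0 / V _: no change
2. 0 -> i / C _ C: inserts after position(s) 4: adusikabage
surface: adusikabage

cell KEL=vo, TOR=du, POLE=ne:
underlying: ga-uska-bu-t
1. a, u -> 0 / V _: fires at position(s) 3: gaskabut
2. 0 -> i / C _ C: inserts after position(s) 3: gasikabut
surface: gasikabut
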